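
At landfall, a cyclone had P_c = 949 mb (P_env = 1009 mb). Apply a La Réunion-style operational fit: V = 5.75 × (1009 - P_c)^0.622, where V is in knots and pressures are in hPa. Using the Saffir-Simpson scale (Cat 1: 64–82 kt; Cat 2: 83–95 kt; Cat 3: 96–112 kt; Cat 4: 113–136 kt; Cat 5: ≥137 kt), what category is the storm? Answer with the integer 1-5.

1

ΔP = 1009 − 949 = 60 mb.
V ≈ 5.75 × 60^0.622 = 5.75 × 12.76 ≈ 73 kt.
73 kt falls in the Category 1 band.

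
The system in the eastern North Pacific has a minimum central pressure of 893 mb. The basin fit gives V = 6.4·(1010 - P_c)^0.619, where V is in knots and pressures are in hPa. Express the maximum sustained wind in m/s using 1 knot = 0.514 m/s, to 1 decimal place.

ΔP = 1010 − 893 = 117 mb.
V ≈ 6.4 × 117^0.619 = 6.4 × 19.064 ≈ 122.008 kt.
122.008 × 0.514 ≈ 62.71 m/s → 62.7 m/s.

62.7 m/s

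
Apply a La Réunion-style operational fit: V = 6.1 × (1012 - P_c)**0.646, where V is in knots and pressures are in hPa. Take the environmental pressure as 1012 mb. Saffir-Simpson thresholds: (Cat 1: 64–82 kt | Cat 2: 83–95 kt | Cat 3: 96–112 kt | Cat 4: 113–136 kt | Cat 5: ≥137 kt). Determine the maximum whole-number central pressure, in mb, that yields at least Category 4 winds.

Category 4 begins at V = 113 kt.
Required ΔP = (113/6.1)^(1/0.646) = 18.525^1.548 ≈ 91.72 mb.
P_c ≤ 1012 − 91.72 = 920.28, so the highest integer P_c is 920 mb.

920 mb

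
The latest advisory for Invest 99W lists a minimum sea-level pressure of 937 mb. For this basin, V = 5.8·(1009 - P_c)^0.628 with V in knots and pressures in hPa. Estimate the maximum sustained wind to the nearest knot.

85 kt

ΔP = 1009 − 937 = 72 mb.
72^0.628 ≈ 14.669.
V ≈ 5.8 × 14.669 ≈ 85.1 kt.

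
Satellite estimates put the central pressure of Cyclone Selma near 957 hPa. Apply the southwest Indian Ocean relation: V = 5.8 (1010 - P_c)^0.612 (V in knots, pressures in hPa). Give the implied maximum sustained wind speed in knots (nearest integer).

66 kt

ΔP = 1010 − 957 = 53 hPa.
53^0.612 ≈ 11.357.
V ≈ 5.8 × 11.357 ≈ 65.9 kt.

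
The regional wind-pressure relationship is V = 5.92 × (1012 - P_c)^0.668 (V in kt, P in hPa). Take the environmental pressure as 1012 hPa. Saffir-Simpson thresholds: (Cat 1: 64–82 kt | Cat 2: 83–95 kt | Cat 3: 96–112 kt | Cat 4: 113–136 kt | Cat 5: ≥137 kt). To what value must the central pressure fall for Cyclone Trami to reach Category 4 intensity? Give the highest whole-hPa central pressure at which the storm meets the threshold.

Category 4 begins at V = 113 kt.
Required ΔP = (113/5.92)^(1/0.668) = 19.088^1.497 ≈ 82.66 hPa.
P_c ≤ 1012 − 82.66 = 929.34, so the highest integer P_c is 929 hPa.

929 hPa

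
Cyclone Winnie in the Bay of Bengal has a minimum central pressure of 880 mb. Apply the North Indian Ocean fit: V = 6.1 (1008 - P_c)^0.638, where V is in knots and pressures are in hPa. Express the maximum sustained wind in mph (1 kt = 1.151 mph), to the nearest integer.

155 mph

ΔP = 1008 − 880 = 128 mb.
V ≈ 6.1 × 128^0.638 = 6.1 × 22.100 ≈ 134.812 kt.
134.812 × 1.151 ≈ 155.17 mph → 155 mph.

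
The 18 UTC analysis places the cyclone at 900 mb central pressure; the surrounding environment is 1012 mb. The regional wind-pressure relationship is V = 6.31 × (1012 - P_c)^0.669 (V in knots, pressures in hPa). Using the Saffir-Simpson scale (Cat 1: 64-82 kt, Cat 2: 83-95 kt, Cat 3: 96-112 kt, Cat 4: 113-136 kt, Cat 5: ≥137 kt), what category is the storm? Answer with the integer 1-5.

ΔP = 1012 − 900 = 112 mb.
V ≈ 6.31 × 112^0.669 = 6.31 × 23.49 ≈ 148 kt.
148 kt falls in the Category 5 band.

5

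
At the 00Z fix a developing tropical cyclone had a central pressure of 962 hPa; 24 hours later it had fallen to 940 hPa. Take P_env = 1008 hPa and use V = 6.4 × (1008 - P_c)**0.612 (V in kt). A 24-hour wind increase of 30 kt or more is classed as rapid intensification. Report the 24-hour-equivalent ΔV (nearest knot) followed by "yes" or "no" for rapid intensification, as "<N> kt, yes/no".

18 kt, no

V₁: ΔP = 46, V ≈ 6.4 × 46^0.612 ≈ 66.65 kt.
V₂: ΔP = 68, V ≈ 6.4 × 68^0.612 ≈ 84.66 kt.
ΔV over 24 h = 18.01 kt → 24 h equivalent = 18.01 × 24/24 ≈ 18.01 kt.
18 kt < 30 kt ⇒ not rapid intensification.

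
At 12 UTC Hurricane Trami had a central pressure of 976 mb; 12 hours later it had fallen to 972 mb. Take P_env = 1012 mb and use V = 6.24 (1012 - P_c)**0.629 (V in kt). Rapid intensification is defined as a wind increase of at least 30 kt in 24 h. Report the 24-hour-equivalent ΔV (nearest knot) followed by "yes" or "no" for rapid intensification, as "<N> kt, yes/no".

V₁: ΔP = 36, V ≈ 6.24 × 36^0.629 ≈ 59.44 kt.
V₂: ΔP = 40, V ≈ 6.24 × 40^0.629 ≈ 63.52 kt.
ΔV over 12 h = 4.08 kt → 24 h equivalent = 4.08 × 24/12 ≈ 8.16 kt.
8 kt < 30 kt ⇒ not rapid intensification.

8 kt, no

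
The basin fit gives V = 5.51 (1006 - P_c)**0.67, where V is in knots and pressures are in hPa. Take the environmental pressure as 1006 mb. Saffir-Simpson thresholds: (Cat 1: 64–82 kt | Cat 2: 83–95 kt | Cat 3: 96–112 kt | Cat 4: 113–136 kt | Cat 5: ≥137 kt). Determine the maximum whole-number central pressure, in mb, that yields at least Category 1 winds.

967 mb

Category 1 begins at V = 64 kt.
Required ΔP = (64/5.51)^(1/0.67) = 11.615^1.493 ≈ 38.87 mb.
P_c ≤ 1006 − 38.87 = 967.13, so the highest integer P_c is 967 mb.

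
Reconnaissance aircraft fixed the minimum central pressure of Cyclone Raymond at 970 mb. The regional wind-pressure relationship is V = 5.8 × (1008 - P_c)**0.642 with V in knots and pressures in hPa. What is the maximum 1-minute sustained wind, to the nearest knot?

ΔP = 1008 − 970 = 38 mb.
38^0.642 ≈ 10.333.
V ≈ 5.8 × 10.333 ≈ 59.9 kt.

60 kt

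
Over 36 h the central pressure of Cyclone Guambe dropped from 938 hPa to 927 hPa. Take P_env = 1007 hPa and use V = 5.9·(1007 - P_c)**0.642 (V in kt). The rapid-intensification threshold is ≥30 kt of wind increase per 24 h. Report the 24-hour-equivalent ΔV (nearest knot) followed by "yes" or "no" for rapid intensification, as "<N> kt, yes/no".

V₁: ΔP = 69, V ≈ 5.9 × 69^0.642 ≈ 89.41 kt.
V₂: ΔP = 80, V ≈ 5.9 × 80^0.642 ≈ 98.32 kt.
ΔV over 36 h = 8.91 kt → 24 h equivalent = 8.91 × 24/36 ≈ 5.94 kt.
6 kt < 30 kt ⇒ not rapid intensification.

6 kt, no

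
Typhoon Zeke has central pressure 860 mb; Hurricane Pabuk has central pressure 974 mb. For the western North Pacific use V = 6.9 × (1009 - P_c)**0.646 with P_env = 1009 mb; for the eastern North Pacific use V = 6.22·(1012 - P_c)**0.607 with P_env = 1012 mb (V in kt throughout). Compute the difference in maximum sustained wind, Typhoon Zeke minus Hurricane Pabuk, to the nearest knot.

118 kt

Typhoon Zeke: ΔP = 149; V ≈ 6.9 × 149^0.646 ≈ 174.87 kt.
Hurricane Pabuk: ΔP = 38; V ≈ 6.22 × 38^0.607 ≈ 56.59 kt.
Difference ≈ 174.87 − 56.59 = 118.28 → 118 kt.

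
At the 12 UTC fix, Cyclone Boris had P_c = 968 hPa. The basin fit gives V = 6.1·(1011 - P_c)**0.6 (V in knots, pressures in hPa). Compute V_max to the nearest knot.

58 kt

ΔP = 1011 − 968 = 43 hPa.
43^0.6 ≈ 9.552.
V ≈ 6.1 × 9.552 ≈ 58.3 kt.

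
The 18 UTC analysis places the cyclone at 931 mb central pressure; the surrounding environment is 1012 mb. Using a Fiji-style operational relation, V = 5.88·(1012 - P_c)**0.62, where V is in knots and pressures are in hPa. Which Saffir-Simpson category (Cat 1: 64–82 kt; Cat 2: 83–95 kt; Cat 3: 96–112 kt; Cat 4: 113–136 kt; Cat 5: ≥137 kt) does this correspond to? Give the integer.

2

ΔP = 1012 − 931 = 81 mb.
V ≈ 5.88 × 81^0.62 = 5.88 × 15.25 ≈ 90 kt.
90 kt falls in the Category 2 band.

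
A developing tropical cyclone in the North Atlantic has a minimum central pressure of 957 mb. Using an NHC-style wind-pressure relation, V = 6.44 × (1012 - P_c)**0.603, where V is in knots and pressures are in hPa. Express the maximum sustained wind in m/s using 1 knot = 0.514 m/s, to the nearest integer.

37 m/s

ΔP = 1012 − 957 = 55 mb.
V ≈ 6.44 × 55^0.603 = 6.44 × 11.206 ≈ 72.165 kt.
72.165 × 0.514 ≈ 37.09 m/s → 37 m/s.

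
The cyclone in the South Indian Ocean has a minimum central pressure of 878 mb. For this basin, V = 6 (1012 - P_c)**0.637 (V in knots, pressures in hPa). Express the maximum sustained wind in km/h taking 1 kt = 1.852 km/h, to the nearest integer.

252 km/h

ΔP = 1012 − 878 = 134 mb.
V ≈ 6 × 134^0.637 = 6 × 22.645 ≈ 135.868 kt.
135.868 × 1.852 ≈ 251.63 km/h → 252 km/h.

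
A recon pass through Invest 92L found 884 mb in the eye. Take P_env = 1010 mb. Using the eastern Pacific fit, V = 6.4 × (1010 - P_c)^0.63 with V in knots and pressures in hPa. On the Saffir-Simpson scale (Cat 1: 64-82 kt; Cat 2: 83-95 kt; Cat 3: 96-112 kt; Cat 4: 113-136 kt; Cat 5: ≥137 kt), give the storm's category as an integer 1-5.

4

ΔP = 1010 − 884 = 126 mb.
V ≈ 6.4 × 126^0.63 = 6.4 × 21.05 ≈ 135 kt.
135 kt falls in the Category 4 band.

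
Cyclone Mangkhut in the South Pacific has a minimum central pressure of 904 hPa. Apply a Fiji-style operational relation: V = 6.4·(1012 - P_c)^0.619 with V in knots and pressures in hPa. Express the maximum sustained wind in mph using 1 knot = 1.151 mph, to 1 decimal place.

ΔP = 1012 − 904 = 108 hPa.
V ≈ 6.4 × 108^0.619 = 6.4 × 18.142 ≈ 116.110 kt.
116.110 × 1.151 ≈ 133.64 mph → 133.6 mph.

133.6 mph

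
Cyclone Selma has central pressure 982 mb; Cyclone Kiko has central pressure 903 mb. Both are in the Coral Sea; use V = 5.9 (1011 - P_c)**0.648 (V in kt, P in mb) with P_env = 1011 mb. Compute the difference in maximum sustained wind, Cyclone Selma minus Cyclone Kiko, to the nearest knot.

-70 kt

Cyclone Selma: ΔP = 29; V ≈ 5.9 × 29^0.648 ≈ 52.30 kt.
Cyclone Kiko: ΔP = 108; V ≈ 5.9 × 108^0.648 ≈ 122.61 kt.
Difference ≈ 52.30 − 122.61 = -70.31 → -70 kt.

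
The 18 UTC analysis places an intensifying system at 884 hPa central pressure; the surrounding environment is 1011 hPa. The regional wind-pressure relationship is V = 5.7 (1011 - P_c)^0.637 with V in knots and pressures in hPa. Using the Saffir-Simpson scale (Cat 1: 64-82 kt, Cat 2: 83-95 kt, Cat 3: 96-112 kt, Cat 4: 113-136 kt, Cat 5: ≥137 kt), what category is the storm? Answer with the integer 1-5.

ΔP = 1011 − 884 = 127 hPa.
V ≈ 5.7 × 127^0.637 = 5.7 × 21.88 ≈ 125 kt.
125 kt falls in the Category 4 band.

4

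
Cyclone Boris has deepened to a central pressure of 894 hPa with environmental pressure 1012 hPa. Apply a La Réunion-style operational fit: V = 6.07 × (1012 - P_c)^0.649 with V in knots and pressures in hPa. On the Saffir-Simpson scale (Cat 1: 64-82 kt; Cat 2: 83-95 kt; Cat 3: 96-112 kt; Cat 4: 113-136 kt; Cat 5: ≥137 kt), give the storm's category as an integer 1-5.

ΔP = 1012 − 894 = 118 hPa.
V ≈ 6.07 × 118^0.649 = 6.07 × 22.11 ≈ 134 kt.
134 kt falls in the Category 4 band.

4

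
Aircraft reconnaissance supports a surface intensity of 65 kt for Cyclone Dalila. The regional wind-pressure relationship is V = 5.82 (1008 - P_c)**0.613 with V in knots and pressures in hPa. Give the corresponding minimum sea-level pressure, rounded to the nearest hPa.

957 hPa

ΔP = (V / 5.82)^(1/0.613) = (65/5.82)^1.631.
65/5.82 = 11.168; 11.168^1.631 ≈ 51.24 hPa.
P_c = 1008 − 51.24 = 956.76 ≈ 957 hPa.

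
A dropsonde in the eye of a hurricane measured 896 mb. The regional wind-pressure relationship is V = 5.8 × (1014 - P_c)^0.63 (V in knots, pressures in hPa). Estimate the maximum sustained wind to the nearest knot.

ΔP = 1014 − 896 = 118 mb.
118^0.63 ≈ 20.197.
V ≈ 5.8 × 20.197 ≈ 117.1 kt.

117 kt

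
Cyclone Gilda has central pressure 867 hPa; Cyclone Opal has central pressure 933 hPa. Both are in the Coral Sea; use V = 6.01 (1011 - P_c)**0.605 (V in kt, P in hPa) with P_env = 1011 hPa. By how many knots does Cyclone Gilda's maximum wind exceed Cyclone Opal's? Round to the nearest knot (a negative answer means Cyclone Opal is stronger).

38 kt

Cyclone Gilda: ΔP = 144; V ≈ 6.01 × 144^0.605 ≈ 121.53 kt.
Cyclone Opal: ΔP = 78; V ≈ 6.01 × 78^0.605 ≈ 83.87 kt.
Difference ≈ 121.53 − 83.87 = 37.66 → 38 kt.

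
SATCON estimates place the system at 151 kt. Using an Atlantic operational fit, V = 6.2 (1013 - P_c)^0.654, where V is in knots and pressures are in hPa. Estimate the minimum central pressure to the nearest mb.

ΔP = (V / 6.2)^(1/0.654) = (151/6.2)^1.529.
151/6.2 = 24.355; 24.355^1.529 ≈ 131.87 mb.
P_c = 1013 − 131.87 = 881.13 ≈ 881 mb.

881 mb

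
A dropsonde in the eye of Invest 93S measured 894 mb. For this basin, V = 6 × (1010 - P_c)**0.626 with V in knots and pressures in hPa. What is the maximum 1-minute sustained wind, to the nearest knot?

118 kt

ΔP = 1010 − 894 = 116 mb.
116^0.626 ≈ 19.604.
V ≈ 6 × 19.604 ≈ 117.6 kt.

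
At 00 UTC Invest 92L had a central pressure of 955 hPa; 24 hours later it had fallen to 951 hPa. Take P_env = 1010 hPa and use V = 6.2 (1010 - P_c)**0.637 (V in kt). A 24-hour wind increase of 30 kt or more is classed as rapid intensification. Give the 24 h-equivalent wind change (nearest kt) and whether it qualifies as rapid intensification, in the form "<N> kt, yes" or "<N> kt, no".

4 kt, no

V₁: ΔP = 55, V ≈ 6.2 × 55^0.637 ≈ 79.62 kt.
V₂: ΔP = 59, V ≈ 6.2 × 59^0.637 ≈ 83.26 kt.
ΔV over 24 h = 3.64 kt → 24 h equivalent = 3.64 × 24/24 ≈ 3.64 kt.
4 kt < 30 kt ⇒ not rapid intensification.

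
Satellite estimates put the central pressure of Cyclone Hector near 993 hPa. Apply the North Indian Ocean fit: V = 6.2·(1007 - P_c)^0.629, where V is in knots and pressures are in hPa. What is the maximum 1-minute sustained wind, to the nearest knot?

ΔP = 1007 − 993 = 14 hPa.
14^0.629 ≈ 5.259.
V ≈ 6.2 × 5.259 ≈ 32.6 kt.

33 kt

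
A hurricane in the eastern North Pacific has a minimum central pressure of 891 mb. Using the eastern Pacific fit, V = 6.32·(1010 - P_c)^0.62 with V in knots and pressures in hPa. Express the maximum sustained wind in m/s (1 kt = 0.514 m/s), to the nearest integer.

63 m/s

ΔP = 1010 − 891 = 119 mb.
V ≈ 6.32 × 119^0.62 = 6.32 × 19.357 ≈ 122.337 kt.
122.337 × 0.514 ≈ 62.88 m/s → 63 m/s.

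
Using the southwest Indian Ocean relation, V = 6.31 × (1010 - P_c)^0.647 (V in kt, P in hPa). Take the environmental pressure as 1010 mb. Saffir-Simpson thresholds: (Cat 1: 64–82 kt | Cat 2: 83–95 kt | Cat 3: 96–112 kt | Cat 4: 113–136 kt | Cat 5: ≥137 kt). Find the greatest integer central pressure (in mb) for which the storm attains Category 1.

974 mb

Category 1 begins at V = 64 kt.
Required ΔP = (64/6.31)^(1/0.647) = 10.143^1.546 ≈ 35.90 mb.
P_c ≤ 1010 − 35.90 = 974.10, so the highest integer P_c is 974 mb.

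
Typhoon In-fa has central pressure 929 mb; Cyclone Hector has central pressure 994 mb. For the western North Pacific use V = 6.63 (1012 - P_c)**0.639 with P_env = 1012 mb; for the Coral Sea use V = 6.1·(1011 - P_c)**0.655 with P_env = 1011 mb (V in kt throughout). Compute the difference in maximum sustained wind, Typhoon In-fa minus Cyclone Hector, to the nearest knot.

73 kt

Typhoon In-fa: ΔP = 83; V ≈ 6.63 × 83^0.639 ≈ 111.64 kt.
Cyclone Hector: ΔP = 17; V ≈ 6.1 × 17^0.655 ≈ 39.02 kt.
Difference ≈ 111.64 − 39.02 = 72.62 → 73 kt.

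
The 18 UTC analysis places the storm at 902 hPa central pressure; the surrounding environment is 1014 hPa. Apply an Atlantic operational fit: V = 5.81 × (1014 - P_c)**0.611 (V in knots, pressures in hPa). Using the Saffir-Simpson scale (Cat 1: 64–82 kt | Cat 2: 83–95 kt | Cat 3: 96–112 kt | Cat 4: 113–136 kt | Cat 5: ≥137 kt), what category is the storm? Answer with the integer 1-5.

ΔP = 1014 − 902 = 112 hPa.
V ≈ 5.81 × 112^0.611 = 5.81 × 17.87 ≈ 104 kt.
104 kt falls in the Category 3 band.

3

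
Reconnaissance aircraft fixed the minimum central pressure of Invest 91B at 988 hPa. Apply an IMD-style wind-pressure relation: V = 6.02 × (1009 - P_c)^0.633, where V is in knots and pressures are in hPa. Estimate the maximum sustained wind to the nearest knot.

41 kt

ΔP = 1009 − 988 = 21 hPa.
21^0.633 ≈ 6.870.
V ≈ 6.02 × 6.870 ≈ 41.4 kt.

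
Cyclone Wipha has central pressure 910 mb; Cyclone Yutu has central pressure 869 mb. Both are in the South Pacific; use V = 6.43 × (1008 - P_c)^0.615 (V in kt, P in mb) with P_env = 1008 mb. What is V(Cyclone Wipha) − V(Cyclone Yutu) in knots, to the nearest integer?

-26 kt

Cyclone Wipha: ΔP = 98; V ≈ 6.43 × 98^0.615 ≈ 107.85 kt.
Cyclone Yutu: ΔP = 139; V ≈ 6.43 × 139^0.615 ≈ 133.71 kt.
Difference ≈ 107.85 − 133.71 = -25.86 → -26 kt.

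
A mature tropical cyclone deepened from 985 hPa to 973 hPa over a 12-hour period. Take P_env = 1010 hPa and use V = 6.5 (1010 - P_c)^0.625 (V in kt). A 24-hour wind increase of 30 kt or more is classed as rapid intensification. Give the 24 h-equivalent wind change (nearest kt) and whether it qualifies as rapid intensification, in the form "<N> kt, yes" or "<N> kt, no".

V₁: ΔP = 25, V ≈ 6.5 × 25^0.625 ≈ 48.60 kt.
V₂: ΔP = 37, V ≈ 6.5 × 37^0.625 ≈ 62.09 kt.
ΔV over 12 h = 13.49 kt → 24 h equivalent = 13.49 × 24/12 ≈ 26.98 kt.
27 kt < 30 kt ⇒ not rapid intensification.

27 kt, no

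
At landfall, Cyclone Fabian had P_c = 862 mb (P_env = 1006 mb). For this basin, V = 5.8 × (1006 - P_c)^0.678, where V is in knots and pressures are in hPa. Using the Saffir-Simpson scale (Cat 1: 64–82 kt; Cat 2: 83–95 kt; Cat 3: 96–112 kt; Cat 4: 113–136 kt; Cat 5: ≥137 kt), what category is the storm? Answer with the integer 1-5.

ΔP = 1006 − 862 = 144 mb.
V ≈ 5.8 × 144^0.678 = 5.8 × 29.06 ≈ 169 kt.
169 kt falls in the Category 5 band.

5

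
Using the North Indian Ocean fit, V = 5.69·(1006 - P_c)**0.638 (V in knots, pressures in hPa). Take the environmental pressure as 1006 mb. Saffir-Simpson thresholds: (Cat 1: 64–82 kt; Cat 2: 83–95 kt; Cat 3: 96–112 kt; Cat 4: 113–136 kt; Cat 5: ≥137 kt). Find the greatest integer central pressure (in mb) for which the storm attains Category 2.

939 mb

Category 2 begins at V = 83 kt.
Required ΔP = (83/5.69)^(1/0.638) = 14.587^1.567 ≈ 66.74 mb.
P_c ≤ 1006 − 66.74 = 939.26, so the highest integer P_c is 939 mb.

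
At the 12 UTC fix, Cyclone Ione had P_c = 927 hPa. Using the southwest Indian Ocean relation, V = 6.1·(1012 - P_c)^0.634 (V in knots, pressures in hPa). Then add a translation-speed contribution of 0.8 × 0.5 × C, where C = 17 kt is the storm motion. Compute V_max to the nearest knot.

ΔP = 1012 − 927 = 85 hPa.
85^0.634 ≈ 16.721.
V ≈ 6.1 × 16.721 ≈ 102.0 kt.
Translation term: 0.8 × 0.5 × 17 = 6.8 kt.
Corrected V ≈ 108.8 kt → 109 kt.

109 kt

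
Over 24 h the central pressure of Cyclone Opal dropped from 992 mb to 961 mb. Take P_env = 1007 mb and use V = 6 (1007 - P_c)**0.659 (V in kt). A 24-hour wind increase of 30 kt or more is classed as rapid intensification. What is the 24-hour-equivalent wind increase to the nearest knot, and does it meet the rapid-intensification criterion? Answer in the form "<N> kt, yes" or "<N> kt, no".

39 kt, yes

V₁: ΔP = 15, V ≈ 6 × 15^0.659 ≈ 35.74 kt.
V₂: ΔP = 46, V ≈ 6 × 46^0.659 ≈ 74.80 kt.
ΔV over 24 h = 39.06 kt → 24 h equivalent = 39.06 × 24/24 ≈ 39.06 kt.
39 kt ≥ 30 kt ⇒ rapid intensification.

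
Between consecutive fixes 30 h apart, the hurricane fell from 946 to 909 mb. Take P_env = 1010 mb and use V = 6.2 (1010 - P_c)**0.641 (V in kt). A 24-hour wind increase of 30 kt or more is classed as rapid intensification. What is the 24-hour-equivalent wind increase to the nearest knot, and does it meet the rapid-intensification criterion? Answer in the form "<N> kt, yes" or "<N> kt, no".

V₁: ΔP = 64, V ≈ 6.2 × 64^0.641 ≈ 89.16 kt.
V₂: ΔP = 101, V ≈ 6.2 × 101^0.641 ≈ 119.44 kt.
ΔV over 30 h = 30.28 kt → 24 h equivalent = 30.28 × 24/30 ≈ 24.22 kt.
24 kt < 30 kt ⇒ not rapid intensification.

24 kt, no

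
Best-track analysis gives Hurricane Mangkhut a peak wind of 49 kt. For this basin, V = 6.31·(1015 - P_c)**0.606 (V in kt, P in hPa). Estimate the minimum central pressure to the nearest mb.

986 mb

ΔP = (V / 6.31)^(1/0.606) = (49/6.31)^1.650.
49/6.31 = 7.765; 7.765^1.650 ≈ 29.44 mb.
P_c = 1015 − 29.44 = 985.56 ≈ 986 mb.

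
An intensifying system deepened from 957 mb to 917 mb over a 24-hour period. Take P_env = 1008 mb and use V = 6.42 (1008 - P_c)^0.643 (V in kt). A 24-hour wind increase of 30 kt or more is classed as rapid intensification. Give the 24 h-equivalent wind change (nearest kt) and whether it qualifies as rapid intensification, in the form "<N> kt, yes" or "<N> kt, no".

V₁: ΔP = 51, V ≈ 6.42 × 51^0.643 ≈ 80.45 kt.
V₂: ΔP = 91, V ≈ 6.42 × 91^0.643 ≈ 116.73 kt.
ΔV over 24 h = 36.28 kt → 24 h equivalent = 36.28 × 24/24 ≈ 36.28 kt.
36 kt ≥ 30 kt ⇒ rapid intensification.

36 kt, yes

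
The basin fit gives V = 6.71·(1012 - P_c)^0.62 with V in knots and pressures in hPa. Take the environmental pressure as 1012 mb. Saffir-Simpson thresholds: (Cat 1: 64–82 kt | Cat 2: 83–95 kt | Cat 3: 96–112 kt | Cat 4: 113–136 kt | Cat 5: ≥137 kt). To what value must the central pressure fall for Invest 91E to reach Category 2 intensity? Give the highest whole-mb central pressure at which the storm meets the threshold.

954 mb

Category 2 begins at V = 83 kt.
Required ΔP = (83/6.71)^(1/0.62) = 12.370^1.613 ≈ 57.79 mb.
P_c ≤ 1012 − 57.79 = 954.21, so the highest integer P_c is 954 mb.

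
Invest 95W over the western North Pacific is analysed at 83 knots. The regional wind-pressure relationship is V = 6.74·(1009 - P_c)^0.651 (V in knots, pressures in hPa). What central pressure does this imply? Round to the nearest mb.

962 mb

ΔP = (V / 6.74)^(1/0.651) = (83/6.74)^1.536.
83/6.74 = 12.315; 12.315^1.536 ≈ 47.31 mb.
P_c = 1009 − 47.31 = 961.69 ≈ 962 mb.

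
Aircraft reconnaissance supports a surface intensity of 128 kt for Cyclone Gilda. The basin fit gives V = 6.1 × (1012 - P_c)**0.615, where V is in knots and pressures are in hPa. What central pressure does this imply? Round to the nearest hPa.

871 hPa

ΔP = (V / 6.1)^(1/0.615) = (128/6.1)^1.626.
128/6.1 = 20.984; 20.984^1.626 ≈ 141.06 hPa.
P_c = 1012 − 141.06 = 870.94 ≈ 871 hPa.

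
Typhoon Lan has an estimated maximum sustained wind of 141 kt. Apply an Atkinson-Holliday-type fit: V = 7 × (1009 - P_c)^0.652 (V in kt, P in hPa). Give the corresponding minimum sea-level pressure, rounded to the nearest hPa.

ΔP = (V / 7)^(1/0.652) = (141/7)^1.534.
141/7 = 20.143; 20.143^1.534 ≈ 100.04 hPa.
P_c = 1009 − 100.04 = 908.96 ≈ 909 hPa.

909 hPa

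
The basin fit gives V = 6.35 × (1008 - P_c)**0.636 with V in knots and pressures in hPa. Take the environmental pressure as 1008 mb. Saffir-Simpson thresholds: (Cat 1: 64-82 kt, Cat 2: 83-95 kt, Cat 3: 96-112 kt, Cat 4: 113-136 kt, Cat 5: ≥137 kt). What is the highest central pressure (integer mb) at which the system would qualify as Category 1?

970 mb

Category 1 begins at V = 64 kt.
Required ΔP = (64/6.35)^(1/0.636) = 10.079^1.572 ≈ 37.82 mb.
P_c ≤ 1008 − 37.82 = 970.18, so the highest integer P_c is 970 mb.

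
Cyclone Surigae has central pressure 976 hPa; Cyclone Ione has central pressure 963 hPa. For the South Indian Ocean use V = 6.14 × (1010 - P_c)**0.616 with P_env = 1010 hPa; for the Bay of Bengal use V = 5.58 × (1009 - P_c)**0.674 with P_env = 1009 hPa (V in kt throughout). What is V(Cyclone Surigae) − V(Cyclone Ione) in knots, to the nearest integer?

-20 kt

Cyclone Surigae: ΔP = 34; V ≈ 6.14 × 34^0.616 ≈ 53.90 kt.
Cyclone Ione: ΔP = 46; V ≈ 5.58 × 46^0.674 ≈ 73.68 kt.
Difference ≈ 53.90 − 73.68 = -19.78 → -20 kt.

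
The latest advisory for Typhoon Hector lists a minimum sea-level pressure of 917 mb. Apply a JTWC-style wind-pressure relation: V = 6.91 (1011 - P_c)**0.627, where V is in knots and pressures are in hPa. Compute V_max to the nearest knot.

119 kt

ΔP = 1011 − 917 = 94 mb.
94^0.627 ≈ 17.264.
V ≈ 6.91 × 17.264 ≈ 119.3 kt.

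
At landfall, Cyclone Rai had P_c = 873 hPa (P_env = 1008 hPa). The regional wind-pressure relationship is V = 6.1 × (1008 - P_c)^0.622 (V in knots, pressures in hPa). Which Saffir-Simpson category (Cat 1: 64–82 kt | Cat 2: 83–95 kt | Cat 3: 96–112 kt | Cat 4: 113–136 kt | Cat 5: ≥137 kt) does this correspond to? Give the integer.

ΔP = 1008 − 873 = 135 hPa.
V ≈ 6.1 × 135^0.622 = 6.1 × 21.14 ≈ 129 kt.
129 kt falls in the Category 4 band.

4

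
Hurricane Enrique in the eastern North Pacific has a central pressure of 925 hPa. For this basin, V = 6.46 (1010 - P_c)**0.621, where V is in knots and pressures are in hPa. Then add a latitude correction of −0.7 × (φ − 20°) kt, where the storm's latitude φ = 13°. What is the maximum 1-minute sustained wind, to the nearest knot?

107 kt

ΔP = 1010 − 925 = 85 hPa.
85^0.621 ≈ 15.782.
V ≈ 6.46 × 15.782 ≈ 102.0 kt.
Latitude correction: −0.7 × (13 − 20) = 4.9 kt.
Corrected V ≈ 106.9 kt → 107 kt.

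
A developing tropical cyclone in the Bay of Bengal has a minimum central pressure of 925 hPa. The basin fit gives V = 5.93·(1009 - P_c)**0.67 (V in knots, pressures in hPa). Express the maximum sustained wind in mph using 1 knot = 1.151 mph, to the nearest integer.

133 mph

ΔP = 1009 − 925 = 84 hPa.
V ≈ 5.93 × 84^0.67 = 5.93 × 19.466 ≈ 115.431 kt.
115.431 × 1.151 ≈ 132.86 mph → 133 mph.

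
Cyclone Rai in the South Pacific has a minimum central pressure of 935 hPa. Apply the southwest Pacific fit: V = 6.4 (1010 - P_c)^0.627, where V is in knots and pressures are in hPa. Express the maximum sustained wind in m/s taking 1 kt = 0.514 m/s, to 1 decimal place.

49.3 m/s

ΔP = 1010 − 935 = 75 hPa.
V ≈ 6.4 × 75^0.627 = 6.4 × 14.985 ≈ 95.905 kt.
95.905 × 0.514 ≈ 49.30 m/s → 49.3 m/s.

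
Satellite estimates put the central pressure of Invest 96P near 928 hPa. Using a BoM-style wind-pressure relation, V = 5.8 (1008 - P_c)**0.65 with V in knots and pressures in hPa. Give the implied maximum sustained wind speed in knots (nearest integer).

ΔP = 1008 − 928 = 80 hPa.
80^0.65 ≈ 17.259.
V ≈ 5.8 × 17.259 ≈ 100.1 kt.

100 kt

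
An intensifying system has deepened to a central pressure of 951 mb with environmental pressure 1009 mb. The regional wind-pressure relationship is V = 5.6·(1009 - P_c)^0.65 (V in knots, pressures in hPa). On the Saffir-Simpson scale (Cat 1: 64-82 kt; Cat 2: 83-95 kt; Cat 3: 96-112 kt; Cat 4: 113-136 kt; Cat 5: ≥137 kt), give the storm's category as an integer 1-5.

1

ΔP = 1009 − 951 = 58 mb.
V ≈ 5.6 × 58^0.65 = 5.6 × 14.00 ≈ 78 kt.
78 kt falls in the Category 1 band.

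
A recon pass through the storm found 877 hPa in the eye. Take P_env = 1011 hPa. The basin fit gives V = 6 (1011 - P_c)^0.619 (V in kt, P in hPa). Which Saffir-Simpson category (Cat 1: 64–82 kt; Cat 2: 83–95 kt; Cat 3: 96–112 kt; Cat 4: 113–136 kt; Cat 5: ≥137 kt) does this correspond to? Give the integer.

4

ΔP = 1011 − 877 = 134 hPa.
V ≈ 6 × 134^0.619 = 6 × 20.73 ≈ 124 kt.
124 kt falls in the Category 4 band.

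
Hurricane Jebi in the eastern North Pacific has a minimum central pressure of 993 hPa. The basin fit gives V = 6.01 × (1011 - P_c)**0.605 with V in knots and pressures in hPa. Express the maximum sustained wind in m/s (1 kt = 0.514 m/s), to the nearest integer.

ΔP = 1011 − 993 = 18 hPa.
V ≈ 6.01 × 18^0.605 = 6.01 × 5.747 ≈ 34.539 kt.
34.539 × 0.514 ≈ 17.75 m/s → 18 m/s.

18 m/s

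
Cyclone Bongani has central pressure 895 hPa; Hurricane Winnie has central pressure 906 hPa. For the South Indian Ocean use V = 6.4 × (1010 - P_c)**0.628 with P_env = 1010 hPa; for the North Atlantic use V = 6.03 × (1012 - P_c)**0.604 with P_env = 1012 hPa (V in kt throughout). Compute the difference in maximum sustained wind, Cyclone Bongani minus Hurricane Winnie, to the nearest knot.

25 kt

Cyclone Bongani: ΔP = 115; V ≈ 6.4 × 115^0.628 ≈ 125.98 kt.
Hurricane Winnie: ΔP = 106; V ≈ 6.03 × 106^0.604 ≈ 100.83 kt.
Difference ≈ 125.98 − 100.83 = 25.15 → 25 kt.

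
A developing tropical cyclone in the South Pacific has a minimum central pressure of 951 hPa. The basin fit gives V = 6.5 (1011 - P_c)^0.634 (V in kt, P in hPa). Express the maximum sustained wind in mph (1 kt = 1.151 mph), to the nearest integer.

ΔP = 1011 − 951 = 60 hPa.
V ≈ 6.5 × 60^0.634 = 6.5 × 13.408 ≈ 87.149 kt.
87.149 × 1.151 ≈ 100.31 mph → 100 mph.

100 mph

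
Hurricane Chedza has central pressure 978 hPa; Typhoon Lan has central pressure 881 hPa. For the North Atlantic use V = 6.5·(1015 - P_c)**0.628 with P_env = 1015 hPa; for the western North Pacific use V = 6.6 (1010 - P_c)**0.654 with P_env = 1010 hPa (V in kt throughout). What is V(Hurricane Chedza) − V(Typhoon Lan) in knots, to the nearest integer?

Hurricane Chedza: ΔP = 37; V ≈ 6.5 × 37^0.628 ≈ 62.77 kt.
Typhoon Lan: ΔP = 129; V ≈ 6.6 × 129^0.654 ≈ 158.44 kt.
Difference ≈ 62.77 − 158.44 = -95.67 → -96 kt.

-96 kt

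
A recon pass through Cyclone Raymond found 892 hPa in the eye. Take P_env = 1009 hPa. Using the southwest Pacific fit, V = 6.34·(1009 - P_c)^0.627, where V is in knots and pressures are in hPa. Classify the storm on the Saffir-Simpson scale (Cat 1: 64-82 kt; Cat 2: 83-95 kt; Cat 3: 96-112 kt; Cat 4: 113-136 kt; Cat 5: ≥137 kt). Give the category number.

ΔP = 1009 − 892 = 117 hPa.
V ≈ 6.34 × 117^0.627 = 6.34 × 19.80 ≈ 126 kt.
126 kt falls in the Category 4 band.

4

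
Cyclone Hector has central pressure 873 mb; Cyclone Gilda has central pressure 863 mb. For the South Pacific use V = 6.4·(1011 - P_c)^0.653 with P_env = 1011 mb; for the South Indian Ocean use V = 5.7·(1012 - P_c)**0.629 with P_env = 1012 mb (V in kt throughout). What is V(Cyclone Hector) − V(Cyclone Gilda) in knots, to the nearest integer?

27 kt

Cyclone Hector: ΔP = 138; V ≈ 6.4 × 138^0.653 ≈ 159.78 kt.
Cyclone Gilda: ΔP = 149; V ≈ 5.7 × 149^0.629 ≈ 132.68 kt.
Difference ≈ 159.78 − 132.68 = 27.10 → 27 kt.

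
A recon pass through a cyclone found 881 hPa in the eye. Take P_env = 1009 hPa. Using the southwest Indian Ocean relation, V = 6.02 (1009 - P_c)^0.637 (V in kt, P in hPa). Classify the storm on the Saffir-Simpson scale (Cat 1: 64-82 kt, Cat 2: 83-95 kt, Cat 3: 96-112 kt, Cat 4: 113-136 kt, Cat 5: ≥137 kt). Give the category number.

4

ΔP = 1009 − 881 = 128 hPa.
V ≈ 6.02 × 128^0.637 = 6.02 × 21.99 ≈ 132 kt.
132 kt falls in the Category 4 band.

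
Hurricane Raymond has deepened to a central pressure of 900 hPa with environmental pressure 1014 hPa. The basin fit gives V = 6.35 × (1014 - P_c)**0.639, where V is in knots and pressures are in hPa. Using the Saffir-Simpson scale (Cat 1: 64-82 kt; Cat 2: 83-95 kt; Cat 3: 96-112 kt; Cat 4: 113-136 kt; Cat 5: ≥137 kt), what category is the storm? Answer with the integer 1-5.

ΔP = 1014 − 900 = 114 hPa.
V ≈ 6.35 × 114^0.639 = 6.35 × 20.62 ≈ 131 kt.
131 kt falls in the Category 4 band.

4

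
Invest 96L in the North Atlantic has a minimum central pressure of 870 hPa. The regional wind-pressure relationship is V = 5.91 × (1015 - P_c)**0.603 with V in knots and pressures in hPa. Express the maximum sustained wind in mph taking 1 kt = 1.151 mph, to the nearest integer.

137 mph

ΔP = 1015 − 870 = 145 hPa.
V ≈ 5.91 × 145^0.603 = 5.91 × 20.105 ≈ 118.821 kt.
118.821 × 1.151 ≈ 136.76 mph → 137 mph.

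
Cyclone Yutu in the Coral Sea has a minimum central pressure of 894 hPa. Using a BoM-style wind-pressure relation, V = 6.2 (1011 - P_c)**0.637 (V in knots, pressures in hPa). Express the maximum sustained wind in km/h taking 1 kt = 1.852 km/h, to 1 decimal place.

ΔP = 1011 − 894 = 117 hPa.
V ≈ 6.2 × 117^0.637 = 6.2 × 20.770 ≈ 128.773 kt.
128.773 × 1.852 ≈ 238.49 km/h → 238.5 km/h.

238.5 km/h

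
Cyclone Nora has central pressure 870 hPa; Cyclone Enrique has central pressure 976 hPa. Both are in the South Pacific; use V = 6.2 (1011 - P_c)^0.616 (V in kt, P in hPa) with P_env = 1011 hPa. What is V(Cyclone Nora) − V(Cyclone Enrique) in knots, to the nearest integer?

Cyclone Nora: ΔP = 141; V ≈ 6.2 × 141^0.616 ≈ 130.71 kt.
Cyclone Enrique: ΔP = 35; V ≈ 6.2 × 35^0.616 ≈ 55.40 kt.
Difference ≈ 130.71 − 55.40 = 75.31 → 75 kt.

75 kt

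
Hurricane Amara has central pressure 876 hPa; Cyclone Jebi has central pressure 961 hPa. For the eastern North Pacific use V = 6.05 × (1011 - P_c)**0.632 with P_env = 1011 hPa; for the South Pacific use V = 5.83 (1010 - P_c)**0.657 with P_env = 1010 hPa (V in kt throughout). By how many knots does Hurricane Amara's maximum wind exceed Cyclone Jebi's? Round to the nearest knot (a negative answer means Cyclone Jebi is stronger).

59 kt

Hurricane Amara: ΔP = 135; V ≈ 6.05 × 135^0.632 ≈ 134.32 kt.
Cyclone Jebi: ΔP = 49; V ≈ 5.83 × 49^0.657 ≈ 75.18 kt.
Difference ≈ 134.32 − 75.18 = 59.14 → 59 kt.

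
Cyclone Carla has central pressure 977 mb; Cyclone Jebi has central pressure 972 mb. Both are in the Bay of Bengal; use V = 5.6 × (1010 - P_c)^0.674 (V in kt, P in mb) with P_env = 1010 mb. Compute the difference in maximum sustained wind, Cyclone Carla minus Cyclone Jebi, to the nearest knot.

-6 kt

Cyclone Carla: ΔP = 33; V ≈ 5.6 × 33^0.674 ≈ 59.11 kt.
Cyclone Jebi: ΔP = 38; V ≈ 5.6 × 38^0.674 ≈ 65.01 kt.
Difference ≈ 59.11 − 65.01 = -5.90 → -6 kt.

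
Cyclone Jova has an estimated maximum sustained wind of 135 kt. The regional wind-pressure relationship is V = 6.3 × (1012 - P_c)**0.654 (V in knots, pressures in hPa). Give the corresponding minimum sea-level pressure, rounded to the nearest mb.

904 mb

ΔP = (V / 6.3)^(1/0.654) = (135/6.3)^1.529.
135/6.3 = 21.429; 21.429^1.529 ≈ 108.43 mb.
P_c = 1012 − 108.43 = 903.57 ≈ 904 mb.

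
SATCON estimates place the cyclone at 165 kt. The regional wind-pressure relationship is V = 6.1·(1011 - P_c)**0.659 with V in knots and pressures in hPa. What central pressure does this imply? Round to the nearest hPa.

ΔP = (V / 6.1)^(1/0.659) = (165/6.1)^1.517.
165/6.1 = 27.049; 27.049^1.517 ≈ 149.01 hPa.
P_c = 1011 − 149.01 = 861.99 ≈ 862 hPa.

862 hPa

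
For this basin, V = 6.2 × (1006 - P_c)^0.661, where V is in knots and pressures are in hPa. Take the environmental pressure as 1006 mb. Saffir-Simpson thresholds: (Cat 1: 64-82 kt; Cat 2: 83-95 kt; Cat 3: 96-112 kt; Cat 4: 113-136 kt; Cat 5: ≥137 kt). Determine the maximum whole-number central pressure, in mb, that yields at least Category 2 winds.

955 mb

Category 2 begins at V = 83 kt.
Required ΔP = (83/6.2)^(1/0.661) = 13.387^1.513 ≈ 50.64 mb.
P_c ≤ 1006 − 50.64 = 955.36, so the highest integer P_c is 955 mb.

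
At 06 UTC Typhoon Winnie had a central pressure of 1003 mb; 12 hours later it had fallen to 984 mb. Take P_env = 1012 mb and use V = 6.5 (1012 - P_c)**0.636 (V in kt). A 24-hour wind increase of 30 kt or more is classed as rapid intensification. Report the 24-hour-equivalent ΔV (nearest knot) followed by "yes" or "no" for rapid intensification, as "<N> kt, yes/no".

56 kt, yes

V₁: ΔP = 9, V ≈ 6.5 × 9^0.636 ≈ 26.29 kt.
V₂: ΔP = 28, V ≈ 6.5 × 28^0.636 ≈ 54.11 kt.
ΔV over 12 h = 27.82 kt → 24 h equivalent = 27.82 × 24/12 ≈ 55.64 kt.
56 kt ≥ 30 kt ⇒ rapid intensification.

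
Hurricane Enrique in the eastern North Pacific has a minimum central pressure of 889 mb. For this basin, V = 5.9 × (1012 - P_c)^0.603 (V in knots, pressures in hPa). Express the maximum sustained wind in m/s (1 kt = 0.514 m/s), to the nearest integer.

55 m/s

ΔP = 1012 − 889 = 123 mb.
V ≈ 5.9 × 123^0.603 = 5.9 × 18.206 ≈ 107.415 kt.
107.415 × 0.514 ≈ 55.21 m/s → 55 m/s.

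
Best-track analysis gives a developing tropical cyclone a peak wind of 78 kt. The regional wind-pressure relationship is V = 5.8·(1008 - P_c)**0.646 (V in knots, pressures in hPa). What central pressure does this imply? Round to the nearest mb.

952 mb

ΔP = (V / 5.8)^(1/0.646) = (78/5.8)^1.548.
78/5.8 = 13.448; 13.448^1.548 ≈ 55.87 mb.
P_c = 1008 − 55.87 = 952.13 ≈ 952 mb.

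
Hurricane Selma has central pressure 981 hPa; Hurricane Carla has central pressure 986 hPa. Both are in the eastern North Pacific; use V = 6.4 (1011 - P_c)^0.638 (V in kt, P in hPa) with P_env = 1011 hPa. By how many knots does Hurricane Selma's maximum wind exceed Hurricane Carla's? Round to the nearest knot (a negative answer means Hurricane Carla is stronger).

6 kt

Hurricane Selma: ΔP = 30; V ≈ 6.4 × 30^0.638 ≈ 56.05 kt.
Hurricane Carla: ΔP = 25; V ≈ 6.4 × 25^0.638 ≈ 49.90 kt.
Difference ≈ 56.05 − 49.90 = 6.15 → 6 kt.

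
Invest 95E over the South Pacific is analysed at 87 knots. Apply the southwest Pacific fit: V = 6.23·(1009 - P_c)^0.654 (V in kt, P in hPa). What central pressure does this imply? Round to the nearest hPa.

953 hPa

ΔP = (V / 6.23)^(1/0.654) = (87/6.23)^1.529.
87/6.23 = 13.965; 13.965^1.529 ≈ 56.34 hPa.
P_c = 1009 − 56.34 = 952.66 ≈ 953 hPa.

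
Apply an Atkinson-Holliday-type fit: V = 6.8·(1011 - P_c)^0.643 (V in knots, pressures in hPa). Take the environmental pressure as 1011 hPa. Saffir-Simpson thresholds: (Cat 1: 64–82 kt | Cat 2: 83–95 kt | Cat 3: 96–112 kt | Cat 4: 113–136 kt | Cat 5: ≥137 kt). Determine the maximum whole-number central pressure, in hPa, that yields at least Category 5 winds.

904 hPa

Category 5 begins at V = 137 kt.
Required ΔP = (137/6.8)^(1/0.643) = 20.147^1.555 ≈ 106.74 hPa.
P_c ≤ 1011 − 106.74 = 904.26, so the highest integer P_c is 904 hPa.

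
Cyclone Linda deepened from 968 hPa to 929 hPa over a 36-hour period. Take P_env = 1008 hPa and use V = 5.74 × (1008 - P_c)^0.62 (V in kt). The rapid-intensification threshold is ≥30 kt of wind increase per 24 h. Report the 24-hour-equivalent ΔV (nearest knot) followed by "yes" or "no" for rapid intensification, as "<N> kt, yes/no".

20 kt, no

V₁: ΔP = 40, V ≈ 5.74 × 40^0.62 ≈ 56.52 kt.
V₂: ΔP = 79, V ≈ 5.74 × 79^0.62 ≈ 86.19 kt.
ΔV over 36 h = 29.67 kt → 24 h equivalent = 29.67 × 24/36 ≈ 19.78 kt.
20 kt < 30 kt ⇒ not rapid intensification.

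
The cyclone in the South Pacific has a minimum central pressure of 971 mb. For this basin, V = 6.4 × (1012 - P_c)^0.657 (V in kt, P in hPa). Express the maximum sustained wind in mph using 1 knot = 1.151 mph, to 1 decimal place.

ΔP = 1012 − 971 = 41 mb.
V ≈ 6.4 × 41^0.657 = 6.4 × 11.471 ≈ 73.414 kt.
73.414 × 1.151 ≈ 84.50 mph → 84.5 mph.

84.5 mph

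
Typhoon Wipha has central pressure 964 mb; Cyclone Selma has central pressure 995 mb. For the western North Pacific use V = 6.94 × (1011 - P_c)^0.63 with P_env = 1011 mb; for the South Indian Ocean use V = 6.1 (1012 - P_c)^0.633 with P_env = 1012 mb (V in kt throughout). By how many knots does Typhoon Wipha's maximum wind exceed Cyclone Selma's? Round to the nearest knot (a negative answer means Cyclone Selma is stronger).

Typhoon Wipha: ΔP = 47; V ≈ 6.94 × 47^0.63 ≈ 78.48 kt.
Cyclone Selma: ΔP = 17; V ≈ 6.1 × 17^0.633 ≈ 36.66 kt.
Difference ≈ 78.48 − 36.66 = 41.82 → 42 kt.

42 kt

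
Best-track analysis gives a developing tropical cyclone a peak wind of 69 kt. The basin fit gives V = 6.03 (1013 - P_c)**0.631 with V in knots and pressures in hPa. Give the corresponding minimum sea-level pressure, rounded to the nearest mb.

965 mb

ΔP = (V / 6.03)^(1/0.631) = (69/6.03)^1.585.
69/6.03 = 11.443; 11.443^1.585 ≈ 47.59 mb.
P_c = 1013 − 47.59 = 965.41 ≈ 965 mb.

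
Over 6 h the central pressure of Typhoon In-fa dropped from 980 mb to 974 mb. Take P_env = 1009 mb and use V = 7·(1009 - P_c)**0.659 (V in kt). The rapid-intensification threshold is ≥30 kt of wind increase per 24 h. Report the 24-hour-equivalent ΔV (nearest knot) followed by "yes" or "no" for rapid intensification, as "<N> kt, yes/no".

V₁: ΔP = 29, V ≈ 7 × 29^0.659 ≈ 64.39 kt.
V₂: ΔP = 35, V ≈ 7 × 35^0.659 ≈ 72.89 kt.
ΔV over 6 h = 8.50 kt → 24 h equivalent = 8.50 × 24/6 ≈ 34.00 kt.
34 kt ≥ 30 kt ⇒ rapid intensification.

34 kt, yes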